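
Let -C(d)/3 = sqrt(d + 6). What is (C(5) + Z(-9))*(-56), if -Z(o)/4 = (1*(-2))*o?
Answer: 4032 + 168*sqrt(11) ≈ 4589.2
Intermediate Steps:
C(d) = -3*sqrt(6 + d) (C(d) = -3*sqrt(d + 6) = -3*sqrt(6 + d))
Z(o) = 8*o (Z(o) = -4*1*(-2)*o = -(-8)*o = 8*o)
(C(5) + Z(-9))*(-56) = (-3*sqrt(6 + 5) + 8*(-9))*(-56) = (-3*sqrt(11) - 72)*(-56) = (-72 - 3*sqrt(11))*(-56) = 4032 + 168*sqrt(11)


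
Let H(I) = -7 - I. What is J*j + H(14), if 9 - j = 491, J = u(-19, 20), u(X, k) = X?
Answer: 9137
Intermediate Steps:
J = -19
j = -482 (j = 9 - 1*491 = 9 - 491 = -482)
J*j + H(14) = -19*(-482) + (-7 - 1*14) = 9158 + (-7 - 14) = 9158 - 21 = 9137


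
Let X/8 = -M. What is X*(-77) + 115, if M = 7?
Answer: 4427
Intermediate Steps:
X = -56 (X = 8*(-1*7) = 8*(-7) = -56)
X*(-77) + 115 = -56*(-77) + 115 = 4312 + 115 = 4427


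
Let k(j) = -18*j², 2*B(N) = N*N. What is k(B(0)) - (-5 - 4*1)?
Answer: 9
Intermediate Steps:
B(N) = N²/2 (B(N) = (N*N)/2 = N²/2)
k(B(0)) - (-5 - 4*1) = -18*((½)*0²)² - (-5 - 4*1) = -18*((½)*0)² - (-5 - 4) = -18*0² - 1*(-9) = -18*0 + 9 = 0 + 9 = 9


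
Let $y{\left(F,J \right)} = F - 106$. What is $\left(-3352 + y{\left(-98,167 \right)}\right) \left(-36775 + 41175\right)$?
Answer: $-15646400$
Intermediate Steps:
$y{\left(F,J \right)} = -106 + F$
$\left(-3352 + y{\left(-98,167 \right)}\right) \left(-36775 + 41175\right) = \left(-3352 - 204\right) \left(-36775 + 41175\right) = \left(-3352 - 204\right) 4400 = \left(-3556\right) 4400 = -15646400$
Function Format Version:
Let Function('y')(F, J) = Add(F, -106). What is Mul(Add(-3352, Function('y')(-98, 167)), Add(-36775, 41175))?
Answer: -15646400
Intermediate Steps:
Function('y')(F, J) = Add(-106, F)
Mul(Add(-3352, Function('y')(-98, 167)), Add(-36775, 41175)) = Mul(Add(-3352, Add(-106, -98)), Add(-36775, 41175)) = Mul(Add(-3352, -204), 4400) = Mul(-3556, 4400) = -15646400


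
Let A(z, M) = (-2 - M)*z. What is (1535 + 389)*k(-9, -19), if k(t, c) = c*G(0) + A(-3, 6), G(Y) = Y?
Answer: 46176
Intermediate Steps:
A(z, M) = z*(-2 - M)
k(t, c) = 24 (k(t, c) = c*0 - 1*(-3)*(2 + 6) = 0 - 1*(-3)*8 = 0 + 24 = 24)
(1535 + 389)*k(-9, -19) = (1535 + 389)*24 = 1924*24 = 46176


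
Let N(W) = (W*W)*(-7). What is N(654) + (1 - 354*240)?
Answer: -3078971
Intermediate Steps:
N(W) = -7*W**2 (N(W) = W**2*(-7) = -7*W**2)
N(654) + (1 - 354*240) = -7*654**2 + (1 - 354*240) = -7*427716 + (1 - 84960) = -2994012 - 84959 = -3078971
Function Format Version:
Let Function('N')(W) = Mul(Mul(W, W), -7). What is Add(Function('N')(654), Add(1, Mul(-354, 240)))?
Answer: -3078971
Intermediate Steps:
Function('N')(W) = Mul(-7, Pow(W, 2)) (Function('N')(W) = Mul(Pow(W, 2), -7) = Mul(-7, Pow(W, 2)))
Add(Function('N')(654), Add(1, Mul(-354, 240))) = Add(Mul(-7, Pow(654, 2)), Add(1, Mul(-354, 240))) = Add(Mul(-7, 427716), Add(1, -84960)) = Add(-2994012, -84959) = -3078971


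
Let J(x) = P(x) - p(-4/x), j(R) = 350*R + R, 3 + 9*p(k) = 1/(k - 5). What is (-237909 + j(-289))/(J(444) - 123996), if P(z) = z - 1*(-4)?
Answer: 566032464/206077471 ≈ 2.7467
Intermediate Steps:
P(z) = 4 + z (P(z) = z + 4 = 4 + z)
p(k) = -⅓ + 1/(9*(-5 + k)) (p(k) = -⅓ + 1/(9*(k - 5)) = -⅓ + 1/(9*(-5 + k)))
j(R) = 351*R
J(x) = 4 + x - (16 + 12/x)/(9*(-5 - 4/x)) (J(x) = (4 + x) - (16 - (-12)/x)/(9*(-5 - 4/x)) = (4 + x) - (16 + 12/x)/(9*(-5 - 4/x)) = 4 + x - (16 + 12/x)/(9*(-5 - 4/x)))
(-237909 + j(-289))/(J(444) - 123996) = (-237909 + 351*(-289))/((156 + 45*444² + 232*444)/(9*(4 + 5*444)) - 123996) = (-237909 - 101439)/((156 + 45*197136 + 103008)/(9*(4 + 2220)) - 123996) = -339348/((⅑)*(156 + 8871120 + 103008)/2224 - 123996) = -339348/((⅑)*(1/2224)*8974284 - 123996) = -339348/(747857/1668 - 123996) = -339348/(-206077471/1668) = -339348*(-1668/206077471) = 566032464/206077471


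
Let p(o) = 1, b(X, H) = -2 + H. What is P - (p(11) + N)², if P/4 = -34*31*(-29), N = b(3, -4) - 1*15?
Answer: 121864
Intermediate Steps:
N = -21 (N = (-2 - 4) - 1*15 = -6 - 15 = -21)
P = 122264 (P = 4*(-34*31*(-29)) = 4*(-1054*(-29)) = 4*30566 = 122264)
P - (p(11) + N)² = 122264 - (1 - 21)² = 122264 - 1*(-20)² = 122264 - 1*400 = 122264 - 400 = 121864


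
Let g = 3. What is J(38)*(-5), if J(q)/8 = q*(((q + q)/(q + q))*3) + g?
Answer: -4680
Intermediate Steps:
J(q) = 24 + 24*q (J(q) = 8*(q*(((q + q)/(q + q))*3) + 3) = 8*(q*(((2*q)/((2*q)))*3) + 3) = 8*(q*(((2*q)*(1/(2*q)))*3) + 3) = 8*(q*(1*3) + 3) = 8*(q*3 + 3) = 8*(3*q + 3) = 8*(3 + 3*q) = 24 + 24*q)
J(38)*(-5) = (24 + 24*38)*(-5) = (24 + 912)*(-5) = 936*(-5) = -4680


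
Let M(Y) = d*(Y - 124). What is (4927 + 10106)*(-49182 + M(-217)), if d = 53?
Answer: -1011044415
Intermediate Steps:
M(Y) = -6572 + 53*Y (M(Y) = 53*(Y - 124) = 53*(-124 + Y) = -6572 + 53*Y)
(4927 + 10106)*(-49182 + M(-217)) = (4927 + 10106)*(-49182 + (-6572 + 53*(-217))) = 15033*(-49182 + (-6572 - 11501)) = 15033*(-49182 - 18073) = 15033*(-67255) = -1011044415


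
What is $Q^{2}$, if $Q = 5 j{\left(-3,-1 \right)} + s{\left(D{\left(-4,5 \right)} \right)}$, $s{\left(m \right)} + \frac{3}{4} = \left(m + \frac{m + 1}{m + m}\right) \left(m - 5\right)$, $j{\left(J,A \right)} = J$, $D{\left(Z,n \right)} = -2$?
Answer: $\frac{49}{4} \approx 12.25$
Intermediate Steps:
$s{\left(m \right)} = - \frac{3}{4} + \left(-5 + m\right) \left(m + \frac{1 + m}{2 m}\right)$ ($s{\left(m \right)} = - \frac{3}{4} + \left(m + \frac{m + 1}{m + m}\right) \left(m - 5\right) = - \frac{3}{4} + \left(m + \frac{1 + m}{2 m}\right) \left(-5 + m\right) = - \frac{3}{4} + \left(-5 + m\right) \left(m + \frac{1 + m}{2 m}\right)$)
$Q = - \frac{7}{2}$ ($Q = 5 \left(-3\right) - \left(- \frac{25}{4} - 4 - \frac{5}{4}\right) = -15 + \left(- \frac{11}{4} + 4 + 9 - - \frac{5}{4}\right) = -15 + \left(- \frac{11}{4} + 4 + 9 + \frac{5}{4}\right) = -15 + \frac{23}{2} = - \frac{7}{2} \approx -3.5$)
$Q^{2} = \left(- \frac{7}{2}\right)^{2} = \frac{49}{4}$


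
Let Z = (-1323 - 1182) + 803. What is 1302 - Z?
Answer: 3004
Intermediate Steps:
Z = -1702 (Z = -2505 + 803 = -1702)
1302 - Z = 1302 - 1*(-1702) = 1302 + 1702 = 3004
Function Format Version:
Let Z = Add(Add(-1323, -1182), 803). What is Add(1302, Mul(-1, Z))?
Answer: 3004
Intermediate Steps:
Z = -1702 (Z = Add(-2505, 803) = -1702)
Add(1302, Mul(-1, Z)) = Add(1302, Mul(-1, -1702)) = Add(1302, 1702) = 3004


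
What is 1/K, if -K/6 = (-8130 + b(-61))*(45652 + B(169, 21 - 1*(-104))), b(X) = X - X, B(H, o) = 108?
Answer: 1/2232172800 ≈ 4.4799e-10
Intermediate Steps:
b(X) = 0
K = 2232172800 (K = -6*(-8130 + 0)*(45652 + 108) = -(-48780)*45760 = -6*(-372028800) = 2232172800)
1/K = 1/2232172800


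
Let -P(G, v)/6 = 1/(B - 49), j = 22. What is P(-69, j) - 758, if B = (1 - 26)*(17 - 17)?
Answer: -37136/49 ≈ -757.88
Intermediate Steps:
B = 0 (B = -25*0 = 0)
P(G, v) = 6/49 (P(G, v) = -6/(0 - 49) = -6/(-49) = -6*(-1/49) = 6/49)
P(-69, j) - 758 = 6/49 - 758 = -37136/49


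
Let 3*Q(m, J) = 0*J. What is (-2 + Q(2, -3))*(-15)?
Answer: 30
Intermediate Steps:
Q(m, J) = 0 (Q(m, J) = (0*J)/3 = (1/3)*0 = 0)
(-2 + Q(2, -3))*(-15) = (-2 + 0)*(-15) = -2*(-15) = 30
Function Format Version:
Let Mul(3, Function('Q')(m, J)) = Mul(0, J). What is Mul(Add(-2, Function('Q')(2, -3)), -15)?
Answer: 30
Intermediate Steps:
Function('Q')(m, J) = 0 (Function('Q')(m, J) = Mul(Rational(1, 3), Mul(0, J)) = Mul(Rational(1, 3), 0) = 0)
Mul(Add(-2, Function('Q')(2, -3)), -15) = Mul(Add(-2, 0), -15) = Mul(-2, -15) = 30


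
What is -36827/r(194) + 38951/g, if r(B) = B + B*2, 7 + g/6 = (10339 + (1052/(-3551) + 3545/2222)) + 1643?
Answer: -3450224156302193/54997170599982 ≈ -62.735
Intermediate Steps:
g = 283490570103/3945161 (g = -42 + 6*((10339 + (1052/(-3551) + 3545/2222)) + 1643) = -42 + 6*((10339 + (1052*(-1/3551) + 3545*(1/2222))) + 1643) = -42 + 6*((10339 + (-1052/3551 + 3545/2222)) + 1643) = -42 + 6*((10339 + 10250751/7890322) + 1643) = -42 + 6*(81588289909/7890322 + 1643) = -42 + 6*(94552088955/7890322) = -42 + 283656266865/3945161 = 283490570103/3945161 ≈ 71858.)
r(B) = 3*B (r(B) = B + 2*B = 3*B)
-36827/r(194) + 38951/g = -36827/(3*194) + 38951/(283490570103/3945161) = -36827/582 + 38951*(3945161/283490570103) = -36827*1/582 + 153667966111/283490570103 = -36827/582 + 153667966111/283490570103 = -3450224156302193/54997170599982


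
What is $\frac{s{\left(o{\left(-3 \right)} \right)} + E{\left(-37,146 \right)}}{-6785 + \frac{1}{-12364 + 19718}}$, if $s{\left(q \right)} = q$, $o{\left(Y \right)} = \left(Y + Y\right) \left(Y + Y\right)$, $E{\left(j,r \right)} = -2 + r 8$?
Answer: $- \frac{8839508}{49896889} \approx -0.17716$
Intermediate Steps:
$E{\left(j,r \right)} = -2 + 8 r$
$o{\left(Y \right)} = 4 Y^{2}$ ($o{\left(Y \right)} = 2 Y 2 Y = 4 Y^{2}$)
$\frac{s{\left(o{\left(-3 \right)} \right)} + E{\left(-37,146 \right)}}{-6785 + \frac{1}{-12364 + 19718}} = \frac{4 \left(-3\right)^{2} + \left(-2 + 8 \cdot 146\right)}{-6785 + \frac{1}{-12364 + 19718}} = \frac{4 \cdot 9 + \left(-2 + 1168\right)}{-6785 + \frac{1}{7354}} = \frac{36 + 1166}{-6785 + \frac{1}{7354}} = \frac{1202}{- \frac{49896889}{7354}} = 1202 \left(- \frac{7354}{49896889}\right) = - \frac{8839508}{49896889}$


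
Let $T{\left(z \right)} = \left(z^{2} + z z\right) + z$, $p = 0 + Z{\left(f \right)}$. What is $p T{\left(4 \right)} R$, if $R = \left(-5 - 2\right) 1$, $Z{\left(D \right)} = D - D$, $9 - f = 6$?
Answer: $0$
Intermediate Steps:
$f = 3$ ($f = 9 - 6 = 3$)
$Z{\left(D \right)} = 0$
$R = -7$ ($R = \left(-7\right) 1 = -7$)
$p = 0$ ($p = 0 + 0 = 0$)
$T{\left(z \right)} = z + 2 z^{2}$ ($T{\left(z \right)} = \left(z^{2} + z^{2}\right) + z = 2 z^{2} + z = z + 2 z^{2}$)
$p T{\left(4 \right)} R = 0 \cdot 4 \left(1 + 2 \cdot 4\right) \left(-7\right) = 0 \cdot 4 \left(1 + 8\right) \left(-7\right) = 0 \cdot 4 \cdot 9 \left(-7\right) = 0 \cdot 36 \left(-7\right) = 0 \left(-252\right) = 0$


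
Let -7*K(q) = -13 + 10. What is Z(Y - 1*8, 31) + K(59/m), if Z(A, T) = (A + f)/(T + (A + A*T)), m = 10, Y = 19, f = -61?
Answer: 799/2681 ≈ 0.29802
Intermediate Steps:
K(q) = 3/7 (K(q) = -(-13 + 10)/7 = -⅐*(-3) = 3/7)
Z(A, T) = (-61 + A)/(A + T + A*T) (Z(A, T) = (A - 61)/(T + (A + A*T)) = (-61 + A)/(A + T + A*T))
Z(Y - 1*8, 31) + K(59/m) = (-61 + (19 - 1*8))/((19 - 1*8) + 31 + (19 - 1*8)*31) + 3/7 = (-61 + (19 - 8))/((19 - 8) + 31 + (19 - 8)*31) + 3/7 = (-61 + 11)/(11 + 31 + 11*31) + 3/7 = -50/(11 + 31 + 341) + 3/7 = -50/383 + 3/7 = 799/2681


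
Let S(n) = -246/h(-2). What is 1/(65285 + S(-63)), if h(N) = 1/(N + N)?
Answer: 1/66269 ≈ 1.5090e-5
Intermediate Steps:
h(N) = 1/(2*N)
S(n) = 984 (S(n) = -246/((½)/(-2)) = -246/((½)*(-½)) = -246/(-¼) = -246*(-4) = 984)
1/(65285 + S(-63)) = 1/(65285 + 984) = 1/66269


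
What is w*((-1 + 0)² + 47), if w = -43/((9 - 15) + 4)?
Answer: 1032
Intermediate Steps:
w = 43/2 (w = -43/(-6 + 4) = -43/(-2) = -43*(-½) = 43/2 ≈ 21.500)
w*((-1 + 0)² + 47) = 43*((-1 + 0)² + 47)/2 = 43*((-1)² + 47)/2 = 43*(1 + 47)/2 = (43/2)*48 = 1032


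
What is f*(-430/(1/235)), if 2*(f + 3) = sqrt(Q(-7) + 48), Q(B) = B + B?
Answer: 303150 - 50525*sqrt(34) ≈ 8541.2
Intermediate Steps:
Q(B) = 2*B
f = -3 + sqrt(34)/2 (f = -3 + sqrt(2*(-7) + 48)/2 = -3 + sqrt(-14 + 48)/2 = -3 + sqrt(34)/2 ≈ -0.084524)
f*(-430/(1/235)) = (-3 + sqrt(34)/2)*(-430/(1/235)) = (-3 + sqrt(34)/2)*(-430/1/235) = (-3 + sqrt(34)/2)*(-430*235) = (-3 + sqrt(34)/2)*(-101050) = 303150 - 50525*sqrt(34)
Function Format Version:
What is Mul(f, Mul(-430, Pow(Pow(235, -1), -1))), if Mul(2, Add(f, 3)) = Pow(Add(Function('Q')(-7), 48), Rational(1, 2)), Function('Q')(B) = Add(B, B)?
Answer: Add(303150, Mul(-50525, Pow(34, Rational(1, 2)))) ≈ 8541.2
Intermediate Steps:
Function('Q')(B) = Mul(2, B)
f = Add(-3, Mul(Rational(1, 2), Pow(34, Rational(1, 2)))) (f = Add(-3, Mul(Rational(1, 2), Pow(Add(Mul(2, -7), 48), Rational(1, 2)))) = Add(-3, Mul(Rational(1, 2), Pow(Add(-14, 48), Rational(1, 2)))) = Add(-3, Mul(Rational(1, 2), Pow(34, Rational(1, 2)))) ≈ -0.084524)
Mul(f, Mul(-430, Pow(Pow(235, -1), -1))) = Mul(Add(-3, Mul(Rational(1, 2), Pow(34, Rational(1, 2)))), Mul(-430, Pow(Pow(235, -1), -1))) = Mul(Add(-3, Mul(Rational(1, 2), Pow(34, Rational(1, 2)))), Mul(-430, Pow(Rational(1, 235), -1))) = Mul(Add(-3, Mul(Rational(1, 2), Pow(34, Rational(1, 2)))), Mul(-430, 235)) = Mul(Add(-3, Mul(Rational(1, 2), Pow(34, Rational(1, 2)))), -101050) = Add(303150, Mul(-50525, Pow(34, Rational(1, 2))))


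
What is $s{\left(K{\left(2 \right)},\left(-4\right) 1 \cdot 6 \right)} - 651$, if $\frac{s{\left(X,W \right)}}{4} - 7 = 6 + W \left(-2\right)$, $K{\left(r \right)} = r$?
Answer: $-407$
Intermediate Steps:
$s{\left(X,W \right)} = 52 - 8 W$ ($s{\left(X,W \right)} = 28 + 4 \left(6 + W \left(-2\right)\right) = 28 + 4 \left(6 - 2 W\right) = 28 - \left(-24 + 8 W\right) = 52 - 8 W$)
$s{\left(K{\left(2 \right)},\left(-4\right) 1 \cdot 6 \right)} - 651 = \left(52 - 8 \left(-4\right) 1 \cdot 6\right) - 651 = \left(52 - 8 \left(\left(-4\right) 6\right)\right) - 651 = \left(52 - -192\right) - 651 = \left(52 + 192\right) - 651 = 244 - 651 = -407$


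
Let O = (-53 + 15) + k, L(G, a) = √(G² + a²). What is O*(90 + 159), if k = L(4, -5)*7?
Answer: -9462 + 1743*√41 ≈ 1698.6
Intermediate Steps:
k = 7*√41 (k = √(4² + (-5)²)*7 = √(16 + 25)*7 = √41*7 = 7*√41 ≈ 44.822)
O = -38 + 7*√41 (O = (-53 + 15) + 7*√41 = -38 + 7*√41 ≈ 6.8219)
O*(90 + 159) = (-38 + 7*√41)*(90 + 159) = (-38 + 7*√41)*249 = -9462 + 1743*√41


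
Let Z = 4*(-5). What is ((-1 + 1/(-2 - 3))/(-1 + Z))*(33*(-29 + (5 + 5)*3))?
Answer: 66/35 ≈ 1.8857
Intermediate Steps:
Z = -20
((-1 + 1/(-2 - 3))/(-1 + Z))*(33*(-29 + (5 + 5)*3)) = ((-1 + 1/(-2 - 3))/(-1 - 20))*(33*(-29 + (5 + 5)*3)) = ((-1 + 1/(-5))/(-21))*(33*(-29 + 10*3)) = ((-1 - ⅕)*(-1/21))*(33*(-29 + 30)) = (-6/5*(-1/21))*(33*1) = (2/35)*33 = 66/35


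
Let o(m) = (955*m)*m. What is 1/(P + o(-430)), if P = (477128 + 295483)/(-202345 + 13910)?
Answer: 188435/33273757309889 ≈ 5.6632e-9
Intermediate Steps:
o(m) = 955*m²
P = -772611/188435 (P = 772611/(-188435) = 772611*(-1/188435) = -772611/188435 ≈ -4.1001)
1/(P + o(-430)) = 1/(-772611/188435 + 955*(-430)²) = 1/(-772611/188435 + 955*184900) = 1/(-772611/188435 + 176579500) = 1/(33273757309889/188435) = 188435/33273757309889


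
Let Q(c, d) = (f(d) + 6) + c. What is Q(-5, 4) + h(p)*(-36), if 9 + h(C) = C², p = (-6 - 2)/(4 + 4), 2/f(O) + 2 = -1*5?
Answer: 2021/7 ≈ 288.71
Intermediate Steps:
f(O) = -2/7 (f(O) = 2/(-2 - 1*5) = 2/(-2 - 5) = 2/(-7) = 2*(-⅐) = -2/7)
p = -1 (p = -8/8 = -8*⅛ = -1)
h(C) = -9 + C²
Q(c, d) = 40/7 + c (Q(c, d) = (-2/7 + 6) + c = 40/7 + c)
Q(-5, 4) + h(p)*(-36) = (40/7 - 5) + (-9 + (-1)²)*(-36) = 5/7 + (-9 + 1)*(-36) = 5/7 - 8*(-36) = 5/7 + 288 = 2021/7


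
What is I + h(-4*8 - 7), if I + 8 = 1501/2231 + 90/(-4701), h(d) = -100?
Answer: -375280379/3495977 ≈ -107.35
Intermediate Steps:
I = -25682679/3495977 (I = -8 + (1501/2231 + 90/(-4701)) = -8 + (1501*(1/2231) + 90*(-1/4701)) = -8 + (1501/2231 - 30/1567) = -8 + 2285137/3495977 = -25682679/3495977 ≈ -7.3464)
I + h(-4*8 - 7) = -25682679/3495977 - 100 = -375280379/3495977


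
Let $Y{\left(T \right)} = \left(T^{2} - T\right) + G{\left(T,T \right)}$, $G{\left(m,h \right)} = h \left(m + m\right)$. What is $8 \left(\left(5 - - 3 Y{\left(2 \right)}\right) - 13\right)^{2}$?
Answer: $3872$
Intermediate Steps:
$G{\left(m,h \right)} = 2 h m$ ($G{\left(m,h \right)} = h 2 m = 2 h m$)
$Y{\left(T \right)} = - T + 3 T^{2}$ ($Y{\left(T \right)} = \left(T^{2} - T\right) + 2 T T = \left(T^{2} - T\right) + 2 T^{2} = - T + 3 T^{2}$)
$8 \left(\left(5 - - 3 Y{\left(2 \right)}\right) - 13\right)^{2} = 8 \left(\left(5 - - 3 \cdot 2 \left(-1 + 3 \cdot 2\right)\right) - 13\right)^{2} = 8 \left(\left(5 - - 3 \cdot 2 \left(-1 + 6\right)\right) - 13\right)^{2} = 8 \left(\left(5 - - 3 \cdot 2 \cdot 5\right) - 13\right)^{2} = 8 \left(\left(5 - \left(-3\right) 10\right) - 13\right)^{2} = 8 \left(\left(5 - -30\right) - 13\right)^{2} = 8 \left(\left(5 + 30\right) - 13\right)^{2} = 8 \left(35 - 13\right)^{2} = 8 \cdot 22^{2} = 8 \cdot 484 = 3872$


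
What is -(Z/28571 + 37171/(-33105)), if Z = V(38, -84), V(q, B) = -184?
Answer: 1068103961/945842955 ≈ 1.1293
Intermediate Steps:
Z = -184
-(Z/28571 + 37171/(-33105)) = -(-184/28571 + 37171/(-33105)) = -(-184*1/28571 + 37171*(-1/33105)) = -(-184/28571 - 37171/33105) = -1*(-1068103961/945842955) = 1068103961/945842955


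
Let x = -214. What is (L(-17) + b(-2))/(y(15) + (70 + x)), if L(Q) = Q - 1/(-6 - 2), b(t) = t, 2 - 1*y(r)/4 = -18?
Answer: 151/512 ≈ 0.29492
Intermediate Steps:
y(r) = 80 (y(r) = 8 - 4*(-18) = 8 + 72 = 80)
L(Q) = ⅛ + Q (L(Q) = Q - 1/(-8) = Q - 1*(-⅛) = Q + ⅛ = ⅛ + Q)
(L(-17) + b(-2))/(y(15) + (70 + x)) = ((⅛ - 17) - 2)/(80 + (70 - 214)) = (-135/8 - 2)/(80 - 144) = -151/8/(-64) = -151/8*(-1/64) = 151/512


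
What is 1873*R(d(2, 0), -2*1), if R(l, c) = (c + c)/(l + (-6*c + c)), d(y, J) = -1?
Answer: -7492/9 ≈ -832.44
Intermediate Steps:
R(l, c) = 2*c/(l - 5*c) (R(l, c) = (2*c)/(l - 5*c) = 2*c/(l - 5*c))
1873*R(d(2, 0), -2*1) = 1873*(-2*(-2*1)/(-1*(-1) + 5*(-2*1))) = 1873*(-2*(-2)/(1 + 5*(-2))) = 1873*(-2*(-2)/(1 - 10)) = 1873*(-2*(-2)/(-9)) = 1873*(-2*(-2)*(-⅑)) = 1873*(-4/9) = -7492/9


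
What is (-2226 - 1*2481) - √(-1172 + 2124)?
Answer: -4707 - 2*√238 ≈ -4737.9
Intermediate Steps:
(-2226 - 1*2481) - √(-1172 + 2124) = (-2226 - 2481) - √952 = -4707 - 2*√238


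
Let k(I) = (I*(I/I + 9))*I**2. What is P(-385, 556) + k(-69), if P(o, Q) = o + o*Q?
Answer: -3499535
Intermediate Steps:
k(I) = 10*I**3 (k(I) = (I*(1 + 9))*I**2 = (I*10)*I**2 = (10*I)*I**2 = 10*I**3)
P(o, Q) = o + Q*o
P(-385, 556) + k(-69) = -385*(1 + 556) + 10*(-69)**3 = -385*557 + 10*(-328509) = -214445 - 3285090 = -3499535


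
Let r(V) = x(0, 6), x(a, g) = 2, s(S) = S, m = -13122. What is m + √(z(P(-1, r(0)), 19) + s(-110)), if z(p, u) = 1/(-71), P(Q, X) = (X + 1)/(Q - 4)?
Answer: -13122 + I*√554581/71 ≈ -13122.0 + 10.489*I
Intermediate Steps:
r(V) = 2
P(Q, X) = (1 + X)/(-4 + Q)
z(p, u) = -1/71
m + √(z(P(-1, r(0)), 19) + s(-110)) = -13122 + √(-1/71 - 110) = -13122 + √(-7811/71) = -13122 + I*√554581/71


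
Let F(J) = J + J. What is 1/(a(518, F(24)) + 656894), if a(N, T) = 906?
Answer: 1/657800 ≈ 1.5202e-6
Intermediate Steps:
F(J) = 2*J
1/(a(518, F(24)) + 656894) = 1/(906 + 656894) = 1/657800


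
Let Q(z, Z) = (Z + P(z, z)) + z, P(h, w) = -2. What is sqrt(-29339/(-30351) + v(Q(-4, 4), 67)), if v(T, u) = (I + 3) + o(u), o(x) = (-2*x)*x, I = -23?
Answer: I*sqrt(8287915974609)/30351 ≈ 94.853*I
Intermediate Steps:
o(x) = -2*x**2
Q(z, Z) = -2 + Z + z (Q(z, Z) = (Z - 2) + z = (-2 + Z) + z = -2 + Z + z)
v(T, u) = -20 - 2*u**2 (v(T, u) = (-23 + 3) - 2*u**2 = -20 - 2*u**2)
sqrt(-29339/(-30351) + v(Q(-4, 4), 67)) = sqrt(-29339/(-30351) + (-20 - 2*67**2)) = sqrt(-29339*(-1/30351) + (-20 - 2*4489)) = sqrt(29339/30351 + (-20 - 8978)) = sqrt(29339/30351 - 8998) = sqrt(-273068959/30351) = I*sqrt(8287915974609)/30351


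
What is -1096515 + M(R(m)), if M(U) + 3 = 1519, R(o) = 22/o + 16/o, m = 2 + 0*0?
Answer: -1094999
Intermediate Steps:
m = 2 (m = 2 + 0 = 2)
R(o) = 38/o
M(U) = 1516 (M(U) = -3 + 1519 = 1516)
-1096515 + M(R(m)) = -1096515 + 1516 = -1094999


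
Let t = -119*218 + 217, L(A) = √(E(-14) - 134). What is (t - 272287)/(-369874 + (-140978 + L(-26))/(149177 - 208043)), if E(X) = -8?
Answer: 190978202142564555576/237028757788872976489 - 8771387196*I*√142/237028757788872976489 ≈ 0.80572 - 4.4097e-10*I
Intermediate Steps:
L(A) = I*√142 (L(A) = √(-8 - 134) = √(-142) = I*√142)
t = -25725 (t = -25942 + 217 = -25725)
(t - 272287)/(-369874 + (-140978 + L(-26))/(149177 - 208043)) = (-25725 - 272287)/(-369874 + (-140978 + I*√142)/(149177 - 208043)) = -298012/(-369874 + (-140978 + I*√142)/(-58866)) = -298012/(-369874 + (-140978 + I*√142)*(-1/58866)) = -298012/(-369874 + (70489/29433 - I*√142/58866)) = -298012/(-10886430953/29433 - I*√142/58866)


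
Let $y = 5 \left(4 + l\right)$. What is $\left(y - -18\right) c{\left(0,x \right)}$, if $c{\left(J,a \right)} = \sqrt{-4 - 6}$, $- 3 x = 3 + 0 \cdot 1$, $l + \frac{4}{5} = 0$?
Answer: $34 i \sqrt{10} \approx 107.52 i$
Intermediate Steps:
$l = - \frac{4}{5}$ ($l = - \frac{4}{5} + 0 = - \frac{4}{5} \approx -0.8$)
$x = -1$ ($x = - \frac{3 + 0 \cdot 1}{3} = - \frac{3 + 0}{3} = \left(- \frac{1}{3}\right) 3 = -1$)
$c{\left(J,a \right)} = i \sqrt{10}$ ($c{\left(J,a \right)} = \sqrt{-10} = i \sqrt{10}$)
$y = 16$ ($y = 5 \left(4 - \frac{4}{5}\right) = 5 \cdot \frac{16}{5} = 16$)
$\left(y - -18\right) c{\left(0,x \right)} = \left(16 - -18\right) i \sqrt{10} = \left(16 + \left(-35 + 53\right)\right) i \sqrt{10} = \left(16 + 18\right) i \sqrt{10} = 34 i \sqrt{10}$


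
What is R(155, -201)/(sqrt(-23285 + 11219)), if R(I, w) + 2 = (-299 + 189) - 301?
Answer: 413*I*sqrt(12066)/12066 ≈ 3.7598*I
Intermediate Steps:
R(I, w) = -413 (R(I, w) = -2 + ((-299 + 189) - 301) = -2 + (-110 - 301) = -2 - 411 = -413)
R(155, -201)/(sqrt(-23285 + 11219)) = -413/sqrt(-23285 + 11219) = -413*(-I*sqrt(12066)/12066) = -(-413)*I*sqrt(12066)/12066 = 413*I*sqrt(12066)/12066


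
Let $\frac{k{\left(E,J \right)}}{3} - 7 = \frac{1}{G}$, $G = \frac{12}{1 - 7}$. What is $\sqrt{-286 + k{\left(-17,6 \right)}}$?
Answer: $\frac{i \sqrt{1066}}{2} \approx 16.325 i$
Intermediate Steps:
$G = -2$ ($G = \frac{12}{-6} = 12 \left(- \frac{1}{6}\right) = -2$)
$k{\left(E,J \right)} = \frac{39}{2}$ ($k{\left(E,J \right)} = 21 + \frac{3}{-2} = 21 + 3 \left(- \frac{1}{2}\right) = 21 - \frac{3}{2} = \frac{39}{2}$)
$\sqrt{-286 + k{\left(-17,6 \right)}} = \sqrt{-286 + \frac{39}{2}} = \sqrt{- \frac{533}{2}} = \frac{i \sqrt{1066}}{2}$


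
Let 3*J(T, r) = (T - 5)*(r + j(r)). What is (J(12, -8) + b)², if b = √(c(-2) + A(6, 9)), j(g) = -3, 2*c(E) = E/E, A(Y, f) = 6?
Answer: 11975/18 - 77*√26/3 ≈ 534.40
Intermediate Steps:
c(E) = ½ (c(E) = (E/E)/2 = (½)*1 = ½)
J(T, r) = (-5 + T)*(-3 + r)/3 (J(T, r) = ((T - 5)*(r - 3))/3 = ((-5 + T)*(-3 + r))/3 = (-5 + T)*(-3 + r)/3)
b = √26/2 (b = √(½ + 6) = √(13/2) = √26/2 ≈ 2.5495)
(J(12, -8) + b)² = ((5 - 1*12 - 5/3*(-8) + (⅓)*12*(-8)) + √26/2)² = ((5 - 12 + 40/3 - 32) + √26/2)² = (-77/3 + √26/2)²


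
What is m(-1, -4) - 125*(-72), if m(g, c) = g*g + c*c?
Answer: 9017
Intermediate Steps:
m(g, c) = c² + g² (m(g, c) = g² + c² = c² + g²)
m(-1, -4) - 125*(-72) = ((-4)² + (-1)²) - 125*(-72) = (16 + 1) + 9000 = 17 + 9000 = 9017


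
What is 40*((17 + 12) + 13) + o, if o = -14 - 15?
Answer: 1651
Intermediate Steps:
o = -29
40*((17 + 12) + 13) + o = 40*((17 + 12) + 13) - 29 = 40*(29 + 13) - 29 = 40*42 - 29 = 1680 - 29 = 1651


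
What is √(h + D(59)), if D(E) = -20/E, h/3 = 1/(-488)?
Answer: I*√71526526/14396 ≈ 0.58748*I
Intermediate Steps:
h = -3/488 (h = 3/(-488) = 3*(-1/488) = -3/488 ≈ -0.0061475)
√(h + D(59)) = √(-3/488 - 20/59) = √(-9937/28792) = I*√71526526/14396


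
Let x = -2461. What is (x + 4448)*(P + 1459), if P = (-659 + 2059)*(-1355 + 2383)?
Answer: 2862589433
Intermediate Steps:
P = 1439200 (P = 1400*1028 = 1439200)
(x + 4448)*(P + 1459) = (-2461 + 4448)*(1439200 + 1459) = 1987*1440659 = 2862589433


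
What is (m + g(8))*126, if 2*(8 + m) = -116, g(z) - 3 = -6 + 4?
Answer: -8190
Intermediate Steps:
g(z) = 1 (g(z) = 3 + (-6 + 4) = 3 - 2 = 1)
m = -66 (m = -8 + (½)*(-116) = -8 - 58 = -66)
(m + g(8))*126 = (-66 + 1)*126 = -65*126 = -8190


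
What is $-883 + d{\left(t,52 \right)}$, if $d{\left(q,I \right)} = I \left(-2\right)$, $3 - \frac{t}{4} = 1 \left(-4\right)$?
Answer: $-987$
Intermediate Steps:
$t = 28$ ($t = 12 - 4 \cdot 1 \left(-4\right) = 12 - -16 = 12 + 16 = 28$)
$d{\left(q,I \right)} = - 2 I$
$-883 + d{\left(t,52 \right)} = -883 - 104 = -987$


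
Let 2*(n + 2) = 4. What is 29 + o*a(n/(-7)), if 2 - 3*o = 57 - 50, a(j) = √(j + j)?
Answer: 29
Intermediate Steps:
n = 0 (n = -2 + (½)*4 = -2 + 2 = 0)
a(j) = √2*√j (a(j) = √(2*j) = √2*√j)
o = -5/3 (o = ⅔ - (57 - 50)/3 = ⅔ - ⅓*7 = ⅔ - 7/3 = -5/3 ≈ -1.6667)
29 + o*a(n/(-7)) = 29 - 5*√2*√(0/(-7))/3 = 29 - 5*√2*√(0*(-⅐))/3 = 29 - 5*√2*√0/3 = 29 - 5*√2*0/3 = 29 - 5/3*0 = 29 + 0 = 29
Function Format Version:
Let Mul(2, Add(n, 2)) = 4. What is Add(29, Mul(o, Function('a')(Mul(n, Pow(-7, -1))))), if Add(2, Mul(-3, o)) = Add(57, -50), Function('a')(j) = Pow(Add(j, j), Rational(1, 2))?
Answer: 29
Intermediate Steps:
n = 0 (n = Add(-2, Mul(Rational(1, 2), 4)) = Add(-2, 2) = 0)
Function('a')(j) = Mul(Pow(2, Rational(1, 2)), Pow(j, Rational(1, 2))) (Function('a')(j) = Pow(Mul(2, j), Rational(1, 2)) = Mul(Pow(2, Rational(1, 2)), Pow(j, Rational(1, 2))))
o = Rational(-5, 3) (o = Add(Rational(2, 3), Mul(Rational(-1, 3), Add(57, -50))) = Add(Rational(2, 3), Mul(Rational(-1, 3), 7)) = Add(Rational(2, 3), Rational(-7, 3)) = Rational(-5, 3) ≈ -1.6667)
Add(29, Mul(o, Function('a')(Mul(n, Pow(-7, -1))))) = Add(29, Mul(Rational(-5, 3), Mul(Pow(2, Rational(1, 2)), Pow(Mul(0, Pow(-7, -1)), Rational(1, 2))))) = Add(29, Mul(Rational(-5, 3), Mul(Pow(2, Rational(1, 2)), Pow(Mul(0, Rational(-1, 7)), Rational(1, 2))))) = Add(29, Mul(Rational(-5, 3), Mul(Pow(2, Rational(1, 2)), Pow(0, Rational(1, 2))))) = Add(29, Mul(Rational(-5, 3), Mul(Pow(2, Rational(1, 2)), 0))) = Add(29, Mul(Rational(-5, 3), 0)) = Add(29, 0) = 29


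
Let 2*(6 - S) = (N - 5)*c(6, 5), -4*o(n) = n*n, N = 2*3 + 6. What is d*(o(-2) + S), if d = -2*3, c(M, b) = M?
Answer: 96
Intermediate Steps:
N = 12 (N = 6 + 6 = 12)
o(n) = -n**2/4 (o(n) = -n*n/4 = -n**2/4)
S = -15 (S = 6 - (12 - 5)*6/2 = 6 - 7*6/2 = 6 - 1/2*42 = 6 - 21 = -15)
d = -6
d*(o(-2) + S) = -6*(-1/4*(-2)**2 - 15) = -6*(-1/4*4 - 15) = -6*(-1 - 15) = -6*(-16) = 96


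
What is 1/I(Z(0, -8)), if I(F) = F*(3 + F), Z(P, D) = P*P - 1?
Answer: -1/2 ≈ -0.50000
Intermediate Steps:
Z(P, D) = -1 + P**2 (Z(P, D) = P**2 - 1 = -1 + P**2)
1/I(Z(0, -8)) = 1/((-1 + 0**2)*(3 + (-1 + 0**2))) = 1/((-1 + 0)*(3 + (-1 + 0))) = 1/(-(3 - 1)) = 1/(-1*2) = 1/(-2) = -1/2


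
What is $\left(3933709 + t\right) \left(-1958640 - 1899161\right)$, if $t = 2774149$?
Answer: $-25877581300258$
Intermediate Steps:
$\left(3933709 + t\right) \left(-1958640 - 1899161\right) = \left(3933709 + 2774149\right) \left(-1958640 - 1899161\right) = 6707858 \left(-3857801\right) = -25877581300258$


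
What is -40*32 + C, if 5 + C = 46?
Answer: -1239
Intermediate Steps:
C = 41 (C = -5 + 46 = 41)
-40*32 + C = -40*32 + 41 = -1280 + 41 = -1239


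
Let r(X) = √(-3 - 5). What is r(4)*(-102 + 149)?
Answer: 94*I*√2 ≈ 132.94*I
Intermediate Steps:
r(X) = 2*I*√2 (r(X) = √(-8) = 2*I*√2)
r(4)*(-102 + 149) = (2*I*√2)*(-102 + 149) = (2*I*√2)*47 = 94*I*√2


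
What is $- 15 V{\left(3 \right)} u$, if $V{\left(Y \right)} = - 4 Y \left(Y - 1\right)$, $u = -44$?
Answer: $-15840$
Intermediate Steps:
$V{\left(Y \right)} = - 4 Y \left(-1 + Y\right)$
$- 15 V{\left(3 \right)} u = - 15 \cdot 4 \cdot 3 \left(1 - 3\right) \left(-44\right) = - 15 \cdot 4 \cdot 3 \left(-2\right) \left(-44\right) = \left(-15\right) \left(-24\right) \left(-44\right) = 360 \left(-44\right) = -15840$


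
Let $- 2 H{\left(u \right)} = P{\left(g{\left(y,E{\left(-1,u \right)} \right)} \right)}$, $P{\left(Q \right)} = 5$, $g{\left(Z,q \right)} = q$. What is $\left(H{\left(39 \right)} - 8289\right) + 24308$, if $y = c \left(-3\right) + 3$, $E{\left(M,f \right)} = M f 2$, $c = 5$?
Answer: $\frac{32033}{2} \approx 16017.0$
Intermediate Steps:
$E{\left(M,f \right)} = 2 M f$
$y = -12$ ($y = 5 \left(-3\right) + 3 = -15 + 3 = -12$)
$H{\left(u \right)} = - \frac{5}{2}$ ($H{\left(u \right)} = \left(- \frac{1}{2}\right) 5 = - \frac{5}{2}$)
$\left(H{\left(39 \right)} - 8289\right) + 24308 = \left(- \frac{5}{2} - 8289\right) + 24308 = - \frac{16583}{2} + 24308 = \frac{32033}{2}$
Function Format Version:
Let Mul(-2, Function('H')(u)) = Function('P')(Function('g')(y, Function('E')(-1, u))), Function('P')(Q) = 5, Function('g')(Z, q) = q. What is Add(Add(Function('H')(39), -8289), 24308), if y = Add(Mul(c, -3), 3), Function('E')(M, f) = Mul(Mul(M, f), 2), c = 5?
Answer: Rational(32033, 2) ≈ 16017.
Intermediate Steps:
Function('E')(M, f) = Mul(2, M, f)
y = -12 (y = Add(Mul(5, -3), 3) = Add(-15, 3) = -12)
Function('H')(u) = Rational(-5, 2) (Function('H')(u) = Mul(Rational(-1, 2), 5) = Rational(-5, 2))
Add(Add(Function('H')(39), -8289), 24308) = Add(Add(Rational(-5, 2), -8289), 24308) = Add(Rational(-16583, 2), 24308) = Rational(32033, 2)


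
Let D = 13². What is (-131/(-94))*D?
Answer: 22139/94 ≈ 235.52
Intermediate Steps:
D = 169
(-131/(-94))*D = -131/(-94)*169 = -131*(-1/94)*169 = (131/94)*169 = 22139/94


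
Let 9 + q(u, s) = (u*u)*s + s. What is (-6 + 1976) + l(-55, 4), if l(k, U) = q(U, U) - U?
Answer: 2025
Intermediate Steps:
q(u, s) = -9 + s + s*u**2 (q(u, s) = -9 + ((u*u)*s + s) = -9 + (u**2*s + s) = -9 + (s*u**2 + s) = -9 + (s + s*u**2) = -9 + s + s*u**2)
l(k, U) = -9 + U**3 (l(k, U) = (-9 + U + U*U**2) - U = (-9 + U + U**3) - U = -9 + U**3)
(-6 + 1976) + l(-55, 4) = (-6 + 1976) + (-9 + 4**3) = 1970 + (-9 + 64) = 1970 + 55 = 2025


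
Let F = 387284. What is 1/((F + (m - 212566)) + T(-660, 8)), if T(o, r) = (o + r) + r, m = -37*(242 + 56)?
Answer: 1/163048 ≈ 6.1332e-6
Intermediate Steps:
m = -11026 (m = -37*298 = -11026)
T(o, r) = o + 2*r
1/((F + (m - 212566)) + T(-660, 8)) = 1/((387284 + (-11026 - 212566)) + (-660 + 2*8)) = 1/((387284 - 223592) + (-660 + 16)) = 1/(163692 - 644) = 1/163048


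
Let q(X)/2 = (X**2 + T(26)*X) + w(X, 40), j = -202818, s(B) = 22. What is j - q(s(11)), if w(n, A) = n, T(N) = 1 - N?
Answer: -202730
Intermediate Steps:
q(X) = -48*X + 2*X**2 (q(X) = 2*((X**2 + (1 - 1*26)*X) + X) = 2*((X**2 + (1 - 26)*X) + X) = 2*((X**2 - 25*X) + X) = 2*(X**2 - 24*X) = -48*X + 2*X**2)
j - q(s(11)) = -202818 - 2*22*(-24 + 22) = -202818 - 2*22*(-2) = -202818 - 1*(-88) = -202818 + 88 = -202730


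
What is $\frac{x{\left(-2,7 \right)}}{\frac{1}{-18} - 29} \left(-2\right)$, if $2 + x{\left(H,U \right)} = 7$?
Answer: $\frac{180}{523} \approx 0.34417$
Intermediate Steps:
$x{\left(H,U \right)} = 5$ ($x{\left(H,U \right)} = -2 + 7 = 5$)
$\frac{x{\left(-2,7 \right)}}{\frac{1}{-18} - 29} \left(-2\right) = \frac{5}{\frac{1}{-18} - 29} \left(-2\right) = \frac{5}{- \frac{1}{18} - 29} \left(-2\right) = \frac{5}{- \frac{523}{18}} \left(-2\right) = 5 \left(- \frac{18}{523}\right) \left(-2\right) = \left(- \frac{90}{523}\right) \left(-2\right) = \frac{180}{523}$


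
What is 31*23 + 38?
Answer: 751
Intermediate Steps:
31*23 + 38 = 713 + 38 = 751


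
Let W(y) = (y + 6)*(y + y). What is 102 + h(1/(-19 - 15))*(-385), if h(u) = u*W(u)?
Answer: 1926349/19652 ≈ 98.023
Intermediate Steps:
W(y) = 2*y*(6 + y) (W(y) = (6 + y)*(2*y) = 2*y*(6 + y))
h(u) = 2*u²*(6 + u) (h(u) = u*(2*u*(6 + u)) = 2*u²*(6 + u))
102 + h(1/(-19 - 15))*(-385) = 102 + (2*(1/(-19 - 15))²*(6 + 1/(-19 - 15)))*(-385) = 102 + (2*(1/(-34))²*(6 + 1/(-34)))*(-385) = 102 + (2*(-1/34)²*(6 - 1/34))*(-385) = 102 + (2*(1/1156)*(203/34))*(-385) = 102 + (203/19652)*(-385) = 102 - 78155/19652 = 1926349/19652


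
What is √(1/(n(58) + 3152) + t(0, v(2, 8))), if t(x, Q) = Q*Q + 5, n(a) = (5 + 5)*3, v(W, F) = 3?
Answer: √141754918/3182 ≈ 3.7417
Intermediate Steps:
n(a) = 30 (n(a) = 10*3 = 30)
t(x, Q) = 5 + Q² (t(x, Q) = Q² + 5 = 5 + Q²)
√(1/(n(58) + 3152) + t(0, v(2, 8))) = √(1/(30 + 3152) + (5 + 3²)) = √(1/3182 + (5 + 9)) = √(1/3182 + 14) = √(44549/3182) = √141754918/3182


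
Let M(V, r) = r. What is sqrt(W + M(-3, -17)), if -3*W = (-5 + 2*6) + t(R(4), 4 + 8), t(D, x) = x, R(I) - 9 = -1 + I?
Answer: I*sqrt(210)/3 ≈ 4.8305*I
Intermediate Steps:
R(I) = 8 + I (R(I) = 9 + (-1 + I) = 8 + I)
W = -19/3 (W = -((-5 + 2*6) + (4 + 8))/3 = -((-5 + 12) + 12)/3 = -(7 + 12)/3 = -1/3*19 = -19/3 ≈ -6.3333)
sqrt(W + M(-3, -17)) = sqrt(-19/3 - 17) = sqrt(-70/3) = I*sqrt(210)/3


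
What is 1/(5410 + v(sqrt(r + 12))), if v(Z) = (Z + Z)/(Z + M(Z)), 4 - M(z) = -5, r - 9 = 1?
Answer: 53191/287723622 - sqrt(22)/95907874 ≈ 0.00018482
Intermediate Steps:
r = 10 (r = 9 + 1 = 10)
M(z) = 9 (M(z) = 4 - 1*(-5) = 4 + 5 = 9)
v(Z) = 2*Z/(9 + Z) (v(Z) = (Z + Z)/(Z + 9) = (2*Z)/(9 + Z) = 2*Z/(9 + Z))
1/(5410 + v(sqrt(r + 12))) = 1/(5410 + 2*sqrt(10 + 12)/(9 + sqrt(10 + 12))) = 1/(5410 + 2*sqrt(22)/(9 + sqrt(22)))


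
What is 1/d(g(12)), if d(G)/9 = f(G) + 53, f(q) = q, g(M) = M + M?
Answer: 1/693 ≈ 0.0014430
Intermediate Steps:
g(M) = 2*M
d(G) = 477 + 9*G (d(G) = 9*(G + 53) = 9*(53 + G) = 477 + 9*G)
1/d(g(12)) = 1/(477 + 9*(2*12)) = 1/(477 + 9*24) = 1/(477 + 216) = 1/693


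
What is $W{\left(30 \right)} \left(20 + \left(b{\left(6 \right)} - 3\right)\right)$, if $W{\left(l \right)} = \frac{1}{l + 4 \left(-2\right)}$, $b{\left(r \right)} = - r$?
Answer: $\frac{1}{2} \approx 0.5$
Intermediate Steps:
$W{\left(l \right)} = \frac{1}{-8 + l}$ ($W{\left(l \right)} = \frac{1}{l - 8} = \frac{1}{-8 + l}$)
$W{\left(30 \right)} \left(20 + \left(b{\left(6 \right)} - 3\right)\right) = \frac{20 - 9}{-8 + 30} = \frac{20 - 9}{22} = \frac{1}{22} \cdot 11 = \frac{1}{2}$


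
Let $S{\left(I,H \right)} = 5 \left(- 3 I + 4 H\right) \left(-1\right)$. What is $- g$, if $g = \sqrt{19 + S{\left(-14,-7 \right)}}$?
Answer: $- i \sqrt{51} \approx - 7.1414 i$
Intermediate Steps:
$S{\left(I,H \right)} = - 20 H + 15 I$ ($S{\left(I,H \right)} = \left(- 15 I + 20 H\right) \left(-1\right) = - 20 H + 15 I$)
$g = i \sqrt{51}$ ($g = \sqrt{19 + \left(\left(-20\right) \left(-7\right) + 15 \left(-14\right)\right)} = \sqrt{19 + \left(140 - 210\right)} = \sqrt{19 - 70} = \sqrt{-51} = i \sqrt{51} \approx 7.1414 i$)
$- g = - i \sqrt{51}$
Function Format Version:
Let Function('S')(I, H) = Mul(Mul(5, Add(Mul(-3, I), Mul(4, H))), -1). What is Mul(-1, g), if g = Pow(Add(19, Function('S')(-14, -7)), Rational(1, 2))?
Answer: Mul(-1, I, Pow(51, Rational(1, 2))) ≈ Mul(-7.1414, I)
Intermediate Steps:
Function('S')(I, H) = Add(Mul(-20, H), Mul(15, I)) (Function('S')(I, H) = Mul(Add(Mul(-15, I), Mul(20, H)), -1) = Add(Mul(-20, H), Mul(15, I)))
g = Mul(I, Pow(51, Rational(1, 2))) (g = Pow(Add(19, Add(Mul(-20, -7), Mul(15, -14))), Rational(1, 2)) = Pow(Add(19, Add(140, -210)), Rational(1, 2)) = Pow(Add(19, -70), Rational(1, 2)) = Pow(-51, Rational(1, 2)) = Mul(I, Pow(51, Rational(1, 2))) ≈ Mul(7.1414, I))
Mul(-1, g) = Mul(-1, Mul(I, Pow(51, Rational(1, 2)))) = Mul(-1, I, Pow(51, Rational(1, 2)))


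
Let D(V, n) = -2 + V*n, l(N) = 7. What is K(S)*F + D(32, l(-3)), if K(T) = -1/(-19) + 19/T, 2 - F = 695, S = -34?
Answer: 370023/646 ≈ 572.79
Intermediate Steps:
F = -693 (F = 2 - 1*695 = 2 - 695 = -693)
K(T) = 1/19 + 19/T (K(T) = -1*(-1/19) + 19/T = 1/19 + 19/T)
K(S)*F + D(32, l(-3)) = ((1/19)*(361 - 34)/(-34))*(-693) + (-2 + 32*7) = ((1/19)*(-1/34)*327)*(-693) + (-2 + 224) = -327/646*(-693) + 222 = 226611/646 + 222 = 370023/646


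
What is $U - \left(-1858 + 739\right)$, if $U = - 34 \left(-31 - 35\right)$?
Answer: $3363$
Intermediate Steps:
$U = 2244$ ($U = \left(-34\right) \left(-66\right) = 2244$)
$U - \left(-1858 + 739\right) = 2244 - \left(-1858 + 739\right) = 2244 - -1119 = 2244 + 1119 = 3363$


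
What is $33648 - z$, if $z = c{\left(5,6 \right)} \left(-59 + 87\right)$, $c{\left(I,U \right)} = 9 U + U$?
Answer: $31968$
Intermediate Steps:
$c{\left(I,U \right)} = 10 U$
$z = 1680$ ($z = 10 \cdot 6 \left(-59 + 87\right) = 60 \cdot 28 = 1680$)
$33648 - z = 33648 - 1680 = 31968$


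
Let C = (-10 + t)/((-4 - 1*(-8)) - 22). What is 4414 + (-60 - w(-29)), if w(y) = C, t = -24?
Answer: 39169/9 ≈ 4352.1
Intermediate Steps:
C = 17/9 (C = (-10 - 24)/((-4 - 1*(-8)) - 22) = -34/((-4 + 8) - 22) = -34/(4 - 22) = -34/(-18) = -34*(-1/18) = 17/9 ≈ 1.8889)
w(y) = 17/9
4414 + (-60 - w(-29)) = 4414 + (-60 - 1*17/9) = 4414 + (-60 - 17/9) = 4414 - 557/9 = 39169/9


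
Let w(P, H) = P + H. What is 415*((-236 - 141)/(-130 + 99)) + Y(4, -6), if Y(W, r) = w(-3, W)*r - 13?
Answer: 155866/31 ≈ 5027.9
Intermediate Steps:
w(P, H) = H + P
Y(W, r) = -13 + r*(-3 + W) (Y(W, r) = (W - 3)*r - 13 = (-3 + W)*r - 13 = r*(-3 + W) - 13 = -13 + r*(-3 + W))
415*((-236 - 141)/(-130 + 99)) + Y(4, -6) = 415*((-236 - 141)/(-130 + 99)) + (-13 - 6*(-3 + 4)) = 415*(-377/(-31)) + (-13 - 6*1) = 415*(-377*(-1/31)) + (-13 - 6) = 415*(377/31) - 19 = 156455/31 - 19 = 155866/31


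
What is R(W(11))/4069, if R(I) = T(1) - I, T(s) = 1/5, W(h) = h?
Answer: -54/20345 ≈ -0.0026542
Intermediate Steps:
T(s) = ⅕
R(I) = ⅕ - I
R(W(11))/4069 = (⅕ - 1*11)/4069 = (⅕ - 11)*(1/4069) = -54/5*1/4069 = -54/20345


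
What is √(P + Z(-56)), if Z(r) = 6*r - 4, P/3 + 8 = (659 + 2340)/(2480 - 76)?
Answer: I*√520501459/1202 ≈ 18.98*I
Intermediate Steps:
P = -48699/2404 (P = -24 + 3*((659 + 2340)/(2480 - 76)) = -24 + 3*(2999/2404) = -24 + 8997/2404 = -48699/2404 ≈ -20.257)
Z(r) = -4 + 6*r
√(P + Z(-56)) = √(-48699/2404 + (-4 + 6*(-56))) = √(-48699/2404 + (-4 - 336)) = √(-48699/2404 - 340) = √(-866059/2404) = I*√520501459/1202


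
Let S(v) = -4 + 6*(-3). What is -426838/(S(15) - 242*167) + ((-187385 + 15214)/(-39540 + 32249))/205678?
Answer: 7273778411685/689065417931 ≈ 10.556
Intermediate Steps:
S(v) = -22 (S(v) = -4 - 18 = -22)
-426838/(S(15) - 242*167) + ((-187385 + 15214)/(-39540 + 32249))/205678 = -426838/(-22 - 242*167) + ((-187385 + 15214)/(-39540 + 32249))/205678 = -426838/(-22 - 40414) - 172171/(-7291)*(1/205678) = -426838/(-40436) - 172171*(-1/7291)*(1/205678) = -426838*(-1/40436) + (172171/7291)*(1/205678) = 213419/20218 + 172171/1499598298 = 7273778411685/689065417931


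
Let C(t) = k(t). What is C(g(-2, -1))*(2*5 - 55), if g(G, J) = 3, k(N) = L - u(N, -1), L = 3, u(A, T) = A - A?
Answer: -135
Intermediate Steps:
u(A, T) = 0
k(N) = 3 (k(N) = 3 - 1*0 = 3 + 0 = 3)
C(t) = 3
C(g(-2, -1))*(2*5 - 55) = 3*(2*5 - 55) = 3*(10 - 55) = 3*(-45) = -135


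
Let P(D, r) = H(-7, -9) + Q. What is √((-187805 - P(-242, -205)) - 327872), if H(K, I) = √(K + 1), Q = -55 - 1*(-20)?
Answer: √(-515642 - I*√6) ≈ 0.002 - 718.08*I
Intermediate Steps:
Q = -35 (Q = -55 + 20 = -35)
H(K, I) = √(1 + K)
P(D, r) = -35 + I*√6 (P(D, r) = √(1 - 7) - 35 = √(-6) - 35 = I*√6 - 35 = -35 + I*√6)
√((-187805 - P(-242, -205)) - 327872) = √((-187805 - (-35 + I*√6)) - 327872) = √((-187805 + (35 - I*√6)) - 327872) = √((-187770 - I*√6) - 327872) = √(-515642 - I*√6)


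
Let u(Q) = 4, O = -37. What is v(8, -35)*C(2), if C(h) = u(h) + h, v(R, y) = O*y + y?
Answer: 7560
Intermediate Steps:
v(R, y) = -36*y (v(R, y) = -37*y + y = -36*y)
C(h) = 4 + h
v(8, -35)*C(2) = (-36*(-35))*(4 + 2) = 1260*6 = 7560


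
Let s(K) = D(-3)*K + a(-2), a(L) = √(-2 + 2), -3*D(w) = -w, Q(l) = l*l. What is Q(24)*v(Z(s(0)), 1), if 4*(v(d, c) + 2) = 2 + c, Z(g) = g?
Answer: -720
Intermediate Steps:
Q(l) = l²
D(w) = w/3 (D(w) = -(-1)*w/3 = w/3)
a(L) = 0 (a(L) = √0 = 0)
s(K) = -K (s(K) = ((⅓)*(-3))*K + 0 = -K + 0 = -K)
v(d, c) = -3/2 + c/4 (v(d, c) = -2 + (2 + c)/4 = -2 + (½ + c/4) = -3/2 + c/4)
Q(24)*v(Z(s(0)), 1) = 24²*(-3/2 + (¼)*1) = 576*(-3/2 + ¼) = 576*(-5/4) = -720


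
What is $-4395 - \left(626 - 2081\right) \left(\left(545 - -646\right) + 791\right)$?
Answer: $2879415$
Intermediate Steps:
$-4395 - \left(626 - 2081\right) \left(\left(545 - -646\right) + 791\right) = -4395 - - 1455 \left(\left(545 + 646\right) + 791\right) = -4395 - - 1455 \left(1191 + 791\right) = -4395 - \left(-1455\right) 1982 = -4395 - -2883810 = -4395 + 2883810 = 2879415$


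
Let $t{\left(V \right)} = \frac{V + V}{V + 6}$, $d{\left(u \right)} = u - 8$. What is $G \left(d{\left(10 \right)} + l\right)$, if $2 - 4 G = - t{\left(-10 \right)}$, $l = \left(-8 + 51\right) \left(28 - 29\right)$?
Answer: $- \frac{287}{4} \approx -71.75$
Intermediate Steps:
$d{\left(u \right)} = -8 + u$
$l = -43$ ($l = 43 \left(-1\right) = -43$)
$t{\left(V \right)} = \frac{2 V}{6 + V}$
$G = \frac{7}{4}$ ($G = \frac{1}{2} - \frac{\left(-1\right) 2 \left(-10\right) \frac{1}{6 - 10}}{4} = \frac{1}{2} - \frac{\left(-1\right) 2 \left(-10\right) \frac{1}{-4}}{4} = \frac{1}{2} - \frac{\left(-1\right) 2 \left(-10\right) \left(- \frac{1}{4}\right)}{4} = \frac{1}{2} - \frac{\left(-1\right) 5}{4} = \frac{1}{2} - - \frac{5}{4} = \frac{1}{2} + \frac{5}{4} = \frac{7}{4} \approx 1.75$)
$G \left(d{\left(10 \right)} + l\right) = \frac{7 \left(\left(-8 + 10\right) - 43\right)}{4} = \frac{7 \left(2 - 43\right)}{4} = \frac{7}{4} \left(-41\right) = - \frac{287}{4}$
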